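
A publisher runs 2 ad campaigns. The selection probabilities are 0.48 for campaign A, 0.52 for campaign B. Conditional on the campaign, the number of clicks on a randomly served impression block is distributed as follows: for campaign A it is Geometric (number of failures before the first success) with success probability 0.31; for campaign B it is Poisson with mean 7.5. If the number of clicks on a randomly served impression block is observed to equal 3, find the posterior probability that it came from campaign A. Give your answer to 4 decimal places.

0.7074

Likelihoods P(X=3 | ·): A: 0.101838; B: 0.0388887.
Posterior ∝ prior × likelihood. Numerator for A: 0.48·0.101838 = 0.0488821.
Normalizing constant: 0.48·0.101838 + 0.52·0.0388887 = 0.0691043.
P(A | observation) = 0.0488821 / 0.0691043 = 0.707368.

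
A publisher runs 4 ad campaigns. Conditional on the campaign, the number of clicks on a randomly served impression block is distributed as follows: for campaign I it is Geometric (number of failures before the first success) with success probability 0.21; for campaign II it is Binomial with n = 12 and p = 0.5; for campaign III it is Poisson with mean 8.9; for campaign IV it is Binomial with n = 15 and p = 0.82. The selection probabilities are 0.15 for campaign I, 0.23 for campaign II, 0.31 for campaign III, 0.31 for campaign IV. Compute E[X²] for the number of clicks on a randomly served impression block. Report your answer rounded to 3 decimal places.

88.680

For each component E[X²] = Var + (mean)², giving I: 32.0658; II: 39; III: 88.11; IV: 153.504.
Overall E[X²] = 0.15·32.0658 + 0.23·39 + 0.31·88.11 + 0.31·153.504 = 88.6802.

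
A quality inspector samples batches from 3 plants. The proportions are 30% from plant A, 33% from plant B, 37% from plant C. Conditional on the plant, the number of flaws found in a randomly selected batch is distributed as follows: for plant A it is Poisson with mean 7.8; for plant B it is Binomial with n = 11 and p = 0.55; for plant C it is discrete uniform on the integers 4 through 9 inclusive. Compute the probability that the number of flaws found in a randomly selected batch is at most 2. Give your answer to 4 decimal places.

Conditional on each plant, P(X ≤ 2): A: 0.0160698; B: 0.0148026; C: 0.
By total probability, P(X ≤ 2) = 0.3·0.0160698 + 0.33·0.0148026 + 0.37·0 = 0.00970579.

0.0097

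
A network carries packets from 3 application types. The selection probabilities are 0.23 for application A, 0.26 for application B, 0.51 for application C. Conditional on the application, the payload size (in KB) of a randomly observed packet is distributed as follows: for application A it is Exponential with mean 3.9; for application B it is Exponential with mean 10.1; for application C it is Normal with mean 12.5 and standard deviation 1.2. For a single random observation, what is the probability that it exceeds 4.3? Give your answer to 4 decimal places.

0.7562

Conditional on each application, P(X > 4.3): A: 0.332019; B: 0.653284; C: 1.
By total probability, P(X > 4.3) = 0.23·0.332019 + 0.26·0.653284 + 0.51·1 = 0.756218.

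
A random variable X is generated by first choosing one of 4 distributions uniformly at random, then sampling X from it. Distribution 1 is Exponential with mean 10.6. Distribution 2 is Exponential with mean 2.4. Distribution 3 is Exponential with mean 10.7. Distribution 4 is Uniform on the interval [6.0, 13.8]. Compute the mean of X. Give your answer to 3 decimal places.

8.400

Component means — 1: 10.6; 2: 2.4; 3: 10.7; 4: 9.9.
E[X] = 0.25·10.6 + 0.25·2.4 + 0.25·10.7 + 0.25·9.9 = 8.4.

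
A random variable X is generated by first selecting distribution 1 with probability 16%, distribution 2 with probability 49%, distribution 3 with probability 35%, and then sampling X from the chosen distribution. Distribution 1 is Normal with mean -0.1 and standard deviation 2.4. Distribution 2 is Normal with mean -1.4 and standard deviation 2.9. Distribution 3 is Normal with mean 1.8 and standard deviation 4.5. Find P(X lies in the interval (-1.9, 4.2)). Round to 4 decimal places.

0.5575

Conditional on each component, P(-1.9 < X < 4.2): 1: 0.736779; 2: 0.541704; 3: 0.497623.
By total probability, P(-1.9 < X < 4.2) = 0.16·0.736779 + 0.49·0.541704 + 0.35·0.497623 = 0.557488.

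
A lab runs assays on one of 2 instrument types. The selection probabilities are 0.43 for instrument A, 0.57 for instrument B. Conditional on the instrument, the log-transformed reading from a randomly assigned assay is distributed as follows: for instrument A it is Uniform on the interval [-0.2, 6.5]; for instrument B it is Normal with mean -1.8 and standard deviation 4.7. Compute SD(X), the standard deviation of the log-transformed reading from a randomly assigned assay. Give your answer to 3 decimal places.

4.495

Per component, A: μ=3.15, E[X²]=13.6633; B: μ=-1.8, E[X²]=25.33.
E[X] = 0.43·3.15 + 0.57·-1.8 = 0.3285.
E[X²] = 0.43·13.6633 + 0.57·25.33 = 20.3133.
Var(X) = E[X²] − (E[X])² = 20.3133 − 0.107912 = 20.2054.
SD(X) = √20.2054 = 4.49504.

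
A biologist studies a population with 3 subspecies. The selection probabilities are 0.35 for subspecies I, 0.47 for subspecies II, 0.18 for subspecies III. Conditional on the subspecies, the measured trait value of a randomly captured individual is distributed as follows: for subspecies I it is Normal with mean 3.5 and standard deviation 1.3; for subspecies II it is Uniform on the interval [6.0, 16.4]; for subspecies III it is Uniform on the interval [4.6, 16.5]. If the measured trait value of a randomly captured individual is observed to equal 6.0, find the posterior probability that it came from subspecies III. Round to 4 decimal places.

Likelihoods f(6.0 | ·): I: 0.0482956; II: 0.0961538; III: 0.0840336.
Posterior ∝ prior × likelihood. Numerator for III: 0.18·0.0840336 = 0.0151261.
Normalizing constant: 0.35·0.0482956 + 0.47·0.0961538 + 0.18·0.0840336 = 0.0772218.
P(III | observation) = 0.0151261 / 0.0772218 = 0.195878.

0.1959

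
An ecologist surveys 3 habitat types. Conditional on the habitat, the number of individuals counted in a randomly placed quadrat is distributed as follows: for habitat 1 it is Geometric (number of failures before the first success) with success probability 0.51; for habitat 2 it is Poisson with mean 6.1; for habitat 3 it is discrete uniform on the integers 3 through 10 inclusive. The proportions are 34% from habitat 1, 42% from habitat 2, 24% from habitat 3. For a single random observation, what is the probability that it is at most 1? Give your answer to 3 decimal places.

Conditional on each habitat, P(X ≤ 1): 1: 0.7599; 2: 0.0159244; 3: 0.
By total probability, P(X ≤ 1) = 0.34·0.7599 + 0.42·0.0159244 + 0.24·0 = 0.265054.

0.265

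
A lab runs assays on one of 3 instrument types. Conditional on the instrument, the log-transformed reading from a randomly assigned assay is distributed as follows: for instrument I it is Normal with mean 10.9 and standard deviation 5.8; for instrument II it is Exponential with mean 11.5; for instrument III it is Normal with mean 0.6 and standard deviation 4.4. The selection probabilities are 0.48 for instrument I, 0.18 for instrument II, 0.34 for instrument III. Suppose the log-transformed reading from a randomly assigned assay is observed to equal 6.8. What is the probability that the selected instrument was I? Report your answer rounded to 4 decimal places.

Likelihoods f(6.8 | ·): I: 0.0535763; II: 0.0481395; III: 0.0335972.
Posterior ∝ prior × likelihood. Numerator for I: 0.48·0.0535763 = 0.0257166.
Normalizing constant: 0.48·0.0535763 + 0.18·0.0481395 + 0.34·0.0335972 = 0.0458048.
P(I | observation) = 0.0257166 / 0.0458048 = 0.56144.

0.5614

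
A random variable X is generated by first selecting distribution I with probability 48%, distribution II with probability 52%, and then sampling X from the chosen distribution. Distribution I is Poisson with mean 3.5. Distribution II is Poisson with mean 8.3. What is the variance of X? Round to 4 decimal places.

Per component, I: μ=3.5, E[X²]=15.75; II: μ=8.3, E[X²]=77.19.
E[X] = 0.48·3.5 + 0.52·8.3 = 5.996.
E[X²] = 0.48·15.75 + 0.52·77.19 = 47.6988.
Var(X) = E[X²] − (E[X])² = 47.6988 − 35.952 = 11.7468.

11.7468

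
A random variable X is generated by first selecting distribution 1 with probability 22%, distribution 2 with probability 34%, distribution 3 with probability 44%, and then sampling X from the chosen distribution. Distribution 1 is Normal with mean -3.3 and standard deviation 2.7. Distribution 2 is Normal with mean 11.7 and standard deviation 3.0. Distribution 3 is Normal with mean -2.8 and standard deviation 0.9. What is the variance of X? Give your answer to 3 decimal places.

Per component, 1: μ=-3.3, E[X²]=18.18; 2: μ=11.7, E[X²]=145.89; 3: μ=-2.8, E[X²]=8.65.
E[X] = 0.22·-3.3 + 0.34·11.7 + 0.44·-2.8 = 2.02.
E[X²] = 0.22·18.18 + 0.34·145.89 + 0.44·8.65 = 57.4082.
Var(X) = E[X²] − (E[X])² = 57.4082 − 4.0804 = 53.3278.

53.328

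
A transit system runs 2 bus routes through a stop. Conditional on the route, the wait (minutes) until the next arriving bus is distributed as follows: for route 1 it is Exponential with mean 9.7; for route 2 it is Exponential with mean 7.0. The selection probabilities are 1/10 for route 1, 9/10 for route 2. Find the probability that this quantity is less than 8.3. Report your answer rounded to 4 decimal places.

Conditional on each route, P(X < 8.3): 1: 0.575002; 2: 0.694472.
By total probability, P(X < 8.3) = 0.1·0.575002 + 0.9·0.694472 = 0.682525.

0.6825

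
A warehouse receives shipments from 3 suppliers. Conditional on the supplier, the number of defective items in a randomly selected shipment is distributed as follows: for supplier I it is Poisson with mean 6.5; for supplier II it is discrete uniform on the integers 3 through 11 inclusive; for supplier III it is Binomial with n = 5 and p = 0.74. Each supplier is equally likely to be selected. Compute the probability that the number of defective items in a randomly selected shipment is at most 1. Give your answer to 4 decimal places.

Conditional on each supplier, P(X ≤ 1): I: 0.0112758; II: 0; III: 0.0180962.
By total probability, P(X ≤ 1) = 0.333333·0.0112758 + 0.333333·0 + 0.333333·0.0180962 = 0.00979068.

0.0098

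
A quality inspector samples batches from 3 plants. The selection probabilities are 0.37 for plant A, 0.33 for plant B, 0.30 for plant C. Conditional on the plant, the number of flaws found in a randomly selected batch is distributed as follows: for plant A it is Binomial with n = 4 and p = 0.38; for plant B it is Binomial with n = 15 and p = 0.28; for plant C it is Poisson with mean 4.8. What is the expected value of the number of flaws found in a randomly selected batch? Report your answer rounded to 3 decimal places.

3.388

Component means — A: 1.52; B: 4.2; C: 4.8.
E[X] = 0.37·1.52 + 0.33·4.2 + 0.3·4.8 = 3.3884.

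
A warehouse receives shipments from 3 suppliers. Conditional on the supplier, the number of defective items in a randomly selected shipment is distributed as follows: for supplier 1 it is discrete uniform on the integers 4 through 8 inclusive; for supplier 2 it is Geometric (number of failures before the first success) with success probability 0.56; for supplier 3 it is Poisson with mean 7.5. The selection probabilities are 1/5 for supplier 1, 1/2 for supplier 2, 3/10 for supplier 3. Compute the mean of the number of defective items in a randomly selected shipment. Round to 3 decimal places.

Component means — 1: 6; 2: 0.785714; 3: 7.5.
E[X] = 0.2·6 + 0.5·0.785714 + 0.3·7.5 = 3.84286.

3.843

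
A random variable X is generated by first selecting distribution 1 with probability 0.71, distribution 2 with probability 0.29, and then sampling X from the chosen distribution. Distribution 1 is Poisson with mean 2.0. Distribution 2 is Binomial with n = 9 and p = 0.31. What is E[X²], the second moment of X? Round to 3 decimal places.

For each component E[X²] = Var + (mean)², giving 1: 6; 2: 9.7092.
Overall E[X²] = 0.71·6 + 0.29·9.7092 = 7.07567.

7.076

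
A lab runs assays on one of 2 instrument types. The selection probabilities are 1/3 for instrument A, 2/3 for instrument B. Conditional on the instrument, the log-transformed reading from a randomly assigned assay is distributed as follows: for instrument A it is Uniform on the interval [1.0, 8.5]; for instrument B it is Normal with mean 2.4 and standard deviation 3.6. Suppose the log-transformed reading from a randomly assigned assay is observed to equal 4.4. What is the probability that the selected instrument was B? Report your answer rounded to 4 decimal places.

Likelihoods f(4.4 | ·): A: 0.133333; B: 0.0949701.
Posterior ∝ prior × likelihood. Numerator for B: 0.666667·0.0949701 = 0.0633134.
Normalizing constant: 0.333333·0.133333 + 0.666667·0.0949701 = 0.107758.
P(B | observation) = 0.0633134 / 0.107758 = 0.587553.

0.5876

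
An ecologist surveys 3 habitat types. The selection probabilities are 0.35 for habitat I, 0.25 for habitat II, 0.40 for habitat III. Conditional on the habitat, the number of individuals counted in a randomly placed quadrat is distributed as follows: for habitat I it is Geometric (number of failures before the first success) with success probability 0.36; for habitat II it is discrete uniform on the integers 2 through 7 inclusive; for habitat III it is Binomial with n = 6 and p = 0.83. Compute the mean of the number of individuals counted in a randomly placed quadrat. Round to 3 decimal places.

Component means — I: 1.77778; II: 4.5; III: 4.98.
E[X] = 0.35·1.77778 + 0.25·4.5 + 0.4·4.98 = 3.73922.

3.739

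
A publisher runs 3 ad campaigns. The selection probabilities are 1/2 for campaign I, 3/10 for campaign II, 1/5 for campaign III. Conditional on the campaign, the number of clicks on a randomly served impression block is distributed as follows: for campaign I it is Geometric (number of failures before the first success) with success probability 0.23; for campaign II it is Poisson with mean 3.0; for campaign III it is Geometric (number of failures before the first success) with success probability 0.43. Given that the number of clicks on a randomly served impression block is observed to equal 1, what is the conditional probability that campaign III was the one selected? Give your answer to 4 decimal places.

0.2688

Likelihoods P(X=1 | ·): I: 0.1771; II: 0.149361; III: 0.2451.
Posterior ∝ prior × likelihood. Numerator for III: 0.2·0.2451 = 0.04902.
Normalizing constant: 0.5·0.1771 + 0.3·0.149361 + 0.2·0.2451 = 0.182378.
P(III | observation) = 0.04902 / 0.182378 = 0.268782.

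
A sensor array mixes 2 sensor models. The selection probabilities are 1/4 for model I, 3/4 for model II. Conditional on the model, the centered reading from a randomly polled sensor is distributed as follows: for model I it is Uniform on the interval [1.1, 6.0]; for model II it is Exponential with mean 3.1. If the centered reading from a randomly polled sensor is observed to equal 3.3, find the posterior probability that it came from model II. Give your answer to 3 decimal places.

Likelihoods f(3.3 | ·): I: 0.204082; II: 0.111256.
Posterior ∝ prior × likelihood. Numerator for II: 0.75·0.111256 = 0.0834423.
Normalizing constant: 0.25·0.204082 + 0.75·0.111256 = 0.134463.
P(II | observation) = 0.0834423 / 0.134463 = 0.620561.

0.621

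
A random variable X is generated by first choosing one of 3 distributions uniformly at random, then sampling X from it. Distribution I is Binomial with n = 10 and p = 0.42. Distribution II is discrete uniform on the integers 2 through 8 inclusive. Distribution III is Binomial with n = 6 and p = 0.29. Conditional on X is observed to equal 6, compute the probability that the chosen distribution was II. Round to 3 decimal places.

Likelihoods P(X=6 | ·): I: 0.130445; II: 0.142857; III: 0.000594823.
Posterior ∝ prior × likelihood. Numerator for II: 0.333333·0.142857 = 0.047619.
Normalizing constant: 0.333333·0.130445 + 0.333333·0.142857 + 0.333333·0.000594823 = 0.0912989.
P(II | observation) = 0.047619 / 0.0912989 = 0.521573.

0.522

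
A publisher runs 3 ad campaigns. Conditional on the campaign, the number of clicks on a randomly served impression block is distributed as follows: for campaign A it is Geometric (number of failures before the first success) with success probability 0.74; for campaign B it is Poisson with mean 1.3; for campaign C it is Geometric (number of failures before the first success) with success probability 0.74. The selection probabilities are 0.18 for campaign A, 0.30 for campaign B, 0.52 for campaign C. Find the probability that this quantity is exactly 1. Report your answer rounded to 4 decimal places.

Conditional on each campaign, P(X = 1): A: 0.1924; B: 0.354291; C: 0.1924.
By total probability, P(X = 1) = 0.18·0.1924 + 0.3·0.354291 + 0.52·0.1924 = 0.240967.

0.2410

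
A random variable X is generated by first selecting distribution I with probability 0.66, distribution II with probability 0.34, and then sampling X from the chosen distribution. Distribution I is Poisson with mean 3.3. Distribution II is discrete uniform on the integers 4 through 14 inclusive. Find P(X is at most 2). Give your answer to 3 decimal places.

0.237

Conditional on each component, P(X ≤ 2): I: 0.359426; II: 0.
By total probability, P(X ≤ 2) = 0.66·0.359426 + 0.34·0 = 0.237221.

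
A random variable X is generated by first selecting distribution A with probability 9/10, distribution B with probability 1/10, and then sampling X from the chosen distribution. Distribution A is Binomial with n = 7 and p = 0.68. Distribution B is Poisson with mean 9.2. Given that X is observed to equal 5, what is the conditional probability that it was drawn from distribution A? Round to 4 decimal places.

Likelihoods P(X=5 | ·): A: 0.312654; B: 0.0554943.
Posterior ∝ prior × likelihood. Numerator for A: 0.9·0.312654 = 0.281388.
Normalizing constant: 0.9·0.312654 + 0.1·0.0554943 = 0.286938.
P(A | observation) = 0.281388 / 0.286938 = 0.98066.

0.9807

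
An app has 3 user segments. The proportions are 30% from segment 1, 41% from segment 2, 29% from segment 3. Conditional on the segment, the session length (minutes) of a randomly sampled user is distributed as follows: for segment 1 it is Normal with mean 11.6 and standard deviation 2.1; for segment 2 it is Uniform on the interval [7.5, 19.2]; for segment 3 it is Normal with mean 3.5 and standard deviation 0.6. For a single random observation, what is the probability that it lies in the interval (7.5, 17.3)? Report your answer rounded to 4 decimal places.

Conditional on each segment, P(7.5 < X < 17.3): 1: 0.971233; 2: 0.837607; 3: 1.3084e-11.
By total probability, P(7.5 < X < 17.3) = 0.3·0.971233 + 0.41·0.837607 + 0.29·1.3084e-11 = 0.634789.

0.6348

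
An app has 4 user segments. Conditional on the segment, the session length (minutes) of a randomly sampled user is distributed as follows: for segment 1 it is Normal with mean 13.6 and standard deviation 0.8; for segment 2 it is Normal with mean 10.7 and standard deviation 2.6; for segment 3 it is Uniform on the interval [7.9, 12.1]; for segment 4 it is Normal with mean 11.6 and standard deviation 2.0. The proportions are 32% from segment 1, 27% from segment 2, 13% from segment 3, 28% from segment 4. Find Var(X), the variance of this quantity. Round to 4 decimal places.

Per component, 1: μ=13.6, E[X²]=185.6; 2: μ=10.7, E[X²]=121.25; 3: μ=10, E[X²]=101.47; 4: μ=11.6, E[X²]=138.56.
E[X] = 0.32·13.6 + 0.27·10.7 + 0.13·10 + 0.28·11.6 = 11.789.
E[X²] = 0.32·185.6 + 0.27·121.25 + 0.13·101.47 + 0.28·138.56 = 144.117.
Var(X) = E[X²] − (E[X])² = 144.117 − 138.981 = 5.13688.

5.1369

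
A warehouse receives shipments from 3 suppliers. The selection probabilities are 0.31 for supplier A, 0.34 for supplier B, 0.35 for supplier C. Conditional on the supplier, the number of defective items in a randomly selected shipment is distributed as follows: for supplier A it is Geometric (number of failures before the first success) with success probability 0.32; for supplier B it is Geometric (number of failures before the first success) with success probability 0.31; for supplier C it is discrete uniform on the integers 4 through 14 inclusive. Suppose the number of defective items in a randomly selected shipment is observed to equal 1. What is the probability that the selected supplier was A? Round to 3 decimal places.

Likelihoods P(X=1 | ·): A: 0.2176; B: 0.2139; C: 0.
Posterior ∝ prior × likelihood. Numerator for A: 0.31·0.2176 = 0.067456.
Normalizing constant: 0.31·0.2176 + 0.34·0.2139 + 0.35·0 = 0.140182.
P(A | observation) = 0.067456 / 0.140182 = 0.481203.

0.481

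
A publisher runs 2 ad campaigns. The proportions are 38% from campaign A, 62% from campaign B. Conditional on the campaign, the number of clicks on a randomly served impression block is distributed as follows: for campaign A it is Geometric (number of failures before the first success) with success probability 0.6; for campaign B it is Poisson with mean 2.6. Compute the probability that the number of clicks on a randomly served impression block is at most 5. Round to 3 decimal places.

0.968

Conditional on each campaign, P(X ≤ 5): A: 0.995904; B: 0.950963.
By total probability, P(X ≤ 5) = 0.38·0.995904 + 0.62·0.950963 = 0.96804.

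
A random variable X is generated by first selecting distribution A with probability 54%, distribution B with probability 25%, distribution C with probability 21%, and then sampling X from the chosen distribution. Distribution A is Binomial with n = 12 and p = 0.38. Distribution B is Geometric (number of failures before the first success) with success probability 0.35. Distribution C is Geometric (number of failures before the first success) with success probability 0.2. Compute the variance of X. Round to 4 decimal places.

8.3161

Per component, A: μ=4.56, E[X²]=23.6208; B: μ=1.85714, E[X²]=8.7551; C: μ=4, E[X²]=36.
E[X] = 0.54·4.56 + 0.25·1.85714 + 0.21·4 = 3.76669.
E[X²] = 0.54·23.6208 + 0.25·8.7551 + 0.21·36 = 22.504.
Var(X) = E[X²] − (E[X])² = 22.504 − 14.1879 = 8.31609.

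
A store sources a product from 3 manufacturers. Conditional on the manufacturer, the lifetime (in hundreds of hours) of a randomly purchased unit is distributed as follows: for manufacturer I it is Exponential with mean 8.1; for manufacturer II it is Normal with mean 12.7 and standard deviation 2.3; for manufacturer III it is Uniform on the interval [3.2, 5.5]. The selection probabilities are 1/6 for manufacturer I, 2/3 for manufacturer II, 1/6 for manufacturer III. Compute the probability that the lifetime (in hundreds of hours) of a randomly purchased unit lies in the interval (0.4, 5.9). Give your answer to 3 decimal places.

Conditional on each manufacturer, P(0.4 < X < 5.9): I: 0.469134; II: 0.00155561; III: 1.
By total probability, P(0.4 < X < 5.9) = 0.166667·0.469134 + 0.666667·0.00155561 + 0.166667·1 = 0.245893.

0.246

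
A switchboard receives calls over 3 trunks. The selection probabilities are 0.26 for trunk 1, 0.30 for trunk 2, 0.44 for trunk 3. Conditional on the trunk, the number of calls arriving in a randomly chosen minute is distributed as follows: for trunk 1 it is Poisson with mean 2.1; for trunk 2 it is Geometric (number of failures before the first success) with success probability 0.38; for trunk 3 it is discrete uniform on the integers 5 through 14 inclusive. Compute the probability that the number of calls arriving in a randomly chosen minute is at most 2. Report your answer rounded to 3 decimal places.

Conditional on each trunk, P(X ≤ 2): 1: 0.649631; 2: 0.761672; 3: 0.
By total probability, P(X ≤ 2) = 0.26·0.649631 + 0.3·0.761672 + 0.44·0 = 0.397406.

0.397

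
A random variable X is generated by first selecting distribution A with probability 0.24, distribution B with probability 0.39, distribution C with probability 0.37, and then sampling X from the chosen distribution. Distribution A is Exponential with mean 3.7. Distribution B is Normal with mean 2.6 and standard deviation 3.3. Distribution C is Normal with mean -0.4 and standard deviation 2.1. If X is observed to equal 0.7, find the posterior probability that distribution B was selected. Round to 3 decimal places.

0.258

Likelihoods f(0.7 | ·): A: 0.223684; B: 0.102427; C: 0.165619.
Posterior ∝ prior × likelihood. Numerator for B: 0.39·0.102427 = 0.0399464.
Normalizing constant: 0.24·0.223684 + 0.39·0.102427 + 0.37·0.165619 = 0.15491.
P(B | observation) = 0.0399464 / 0.15491 = 0.257869.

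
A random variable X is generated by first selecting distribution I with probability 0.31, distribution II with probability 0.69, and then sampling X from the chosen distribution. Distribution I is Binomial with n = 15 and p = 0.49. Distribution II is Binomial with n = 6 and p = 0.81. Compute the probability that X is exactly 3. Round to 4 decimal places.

0.0554

Conditional on each component, P(X = 3): I: 0.0165746; II: 0.0729031.
By total probability, P(X = 3) = 0.31·0.0165746 + 0.69·0.0729031 = 0.0554412.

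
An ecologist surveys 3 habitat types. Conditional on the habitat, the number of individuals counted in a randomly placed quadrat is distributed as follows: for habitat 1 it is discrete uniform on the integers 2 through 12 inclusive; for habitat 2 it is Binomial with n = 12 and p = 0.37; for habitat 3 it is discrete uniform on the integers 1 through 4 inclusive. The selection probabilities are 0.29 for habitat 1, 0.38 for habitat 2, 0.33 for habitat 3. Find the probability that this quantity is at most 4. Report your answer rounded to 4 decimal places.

Conditional on each habitat, P(X ≤ 4): 1: 0.272727; 2: 0.524886; 3: 1.
By total probability, P(X ≤ 4) = 0.29·0.272727 + 0.38·0.524886 + 0.33·1 = 0.608548.

0.6085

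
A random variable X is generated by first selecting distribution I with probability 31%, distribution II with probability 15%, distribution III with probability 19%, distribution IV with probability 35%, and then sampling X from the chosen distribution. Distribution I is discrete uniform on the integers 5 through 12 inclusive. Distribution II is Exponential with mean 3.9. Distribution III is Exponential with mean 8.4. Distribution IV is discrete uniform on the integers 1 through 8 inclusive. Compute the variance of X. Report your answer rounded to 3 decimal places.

Per component, I: μ=8.5, E[X²]=77.5; II: μ=3.9, E[X²]=30.42; III: μ=8.4, E[X²]=141.12; IV: μ=4.5, E[X²]=25.5.
E[X] = 0.31·8.5 + 0.15·3.9 + 0.19·8.4 + 0.35·4.5 = 6.391.
E[X²] = 0.31·77.5 + 0.15·30.42 + 0.19·141.12 + 0.35·25.5 = 64.3258.
Var(X) = E[X²] − (E[X])² = 64.3258 − 40.8449 = 23.4809.

23.481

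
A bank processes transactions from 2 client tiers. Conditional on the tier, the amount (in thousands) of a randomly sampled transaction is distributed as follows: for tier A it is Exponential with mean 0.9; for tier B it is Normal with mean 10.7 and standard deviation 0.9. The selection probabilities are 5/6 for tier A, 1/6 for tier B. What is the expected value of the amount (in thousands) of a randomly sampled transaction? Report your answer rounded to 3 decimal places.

2.533

Component means — A: 0.9; B: 10.7.
E[X] = 0.833333·0.9 + 0.166667·10.7 = 2.53333.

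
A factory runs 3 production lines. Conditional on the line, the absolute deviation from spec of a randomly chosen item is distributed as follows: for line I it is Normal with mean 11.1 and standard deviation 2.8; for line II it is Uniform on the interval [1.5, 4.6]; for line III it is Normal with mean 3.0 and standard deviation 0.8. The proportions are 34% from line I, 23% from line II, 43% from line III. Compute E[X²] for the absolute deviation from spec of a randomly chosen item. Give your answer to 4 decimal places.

For each component E[X²] = Var + (mean)², giving I: 131.05; II: 10.1033; III: 9.64.
Overall E[X²] = 0.34·131.05 + 0.23·10.1033 + 0.43·9.64 = 51.026.

51.0260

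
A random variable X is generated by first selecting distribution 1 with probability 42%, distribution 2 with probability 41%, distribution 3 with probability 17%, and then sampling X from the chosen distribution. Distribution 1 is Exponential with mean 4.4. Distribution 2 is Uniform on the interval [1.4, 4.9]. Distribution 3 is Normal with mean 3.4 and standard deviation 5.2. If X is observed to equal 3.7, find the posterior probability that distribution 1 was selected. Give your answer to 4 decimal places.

0.2403

Likelihoods f(3.7 | ·): 1: 0.0980269; 2: 0.285714; 3: 0.0765921.
Posterior ∝ prior × likelihood. Numerator for 1: 0.42·0.0980269 = 0.0411713.
Normalizing constant: 0.42·0.0980269 + 0.41·0.285714 + 0.17·0.0765921 = 0.171335.
P(1 | observation) = 0.0411713 / 0.171335 = 0.240297.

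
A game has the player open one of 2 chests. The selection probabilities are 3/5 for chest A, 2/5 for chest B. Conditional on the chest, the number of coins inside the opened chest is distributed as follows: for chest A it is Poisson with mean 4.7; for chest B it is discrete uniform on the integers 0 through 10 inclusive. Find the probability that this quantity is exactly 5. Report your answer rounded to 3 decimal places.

0.141

Conditional on each chest, P(X = 5): A: 0.17383; B: 0.0909091.
By total probability, P(X = 5) = 0.6·0.17383 + 0.4·0.0909091 = 0.140661.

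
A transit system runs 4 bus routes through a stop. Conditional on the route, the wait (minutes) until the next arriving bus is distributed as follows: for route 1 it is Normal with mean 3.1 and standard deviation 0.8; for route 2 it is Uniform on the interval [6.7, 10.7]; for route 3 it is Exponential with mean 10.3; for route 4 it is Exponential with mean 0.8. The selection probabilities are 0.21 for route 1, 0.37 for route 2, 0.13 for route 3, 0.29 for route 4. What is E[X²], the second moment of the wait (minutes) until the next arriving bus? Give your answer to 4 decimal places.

58.6057

For each component E[X²] = Var + (mean)², giving 1: 10.25; 2: 77.0233; 3: 212.18; 4: 1.28.
Overall E[X²] = 0.21·10.25 + 0.37·77.0233 + 0.13·212.18 + 0.29·1.28 = 58.6057.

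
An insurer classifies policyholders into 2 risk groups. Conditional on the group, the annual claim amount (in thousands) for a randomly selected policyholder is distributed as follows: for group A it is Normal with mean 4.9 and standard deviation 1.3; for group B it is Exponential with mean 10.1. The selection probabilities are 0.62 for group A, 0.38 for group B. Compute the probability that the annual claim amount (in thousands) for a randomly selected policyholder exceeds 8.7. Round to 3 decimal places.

0.162

Conditional on each group, P(X > 8.7): A: 0.00173295; B: 0.422576.
By total probability, P(X > 8.7) = 0.62·0.00173295 + 0.38·0.422576 = 0.161653.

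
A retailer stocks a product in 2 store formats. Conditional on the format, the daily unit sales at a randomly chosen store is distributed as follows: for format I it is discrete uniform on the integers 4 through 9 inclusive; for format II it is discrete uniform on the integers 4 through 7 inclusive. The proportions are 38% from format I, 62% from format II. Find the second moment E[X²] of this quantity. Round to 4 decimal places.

For each component E[X²] = Var + (mean)², giving I: 45.1667; II: 31.5.
Overall E[X²] = 0.38·45.1667 + 0.62·31.5 = 36.6933.

36.6933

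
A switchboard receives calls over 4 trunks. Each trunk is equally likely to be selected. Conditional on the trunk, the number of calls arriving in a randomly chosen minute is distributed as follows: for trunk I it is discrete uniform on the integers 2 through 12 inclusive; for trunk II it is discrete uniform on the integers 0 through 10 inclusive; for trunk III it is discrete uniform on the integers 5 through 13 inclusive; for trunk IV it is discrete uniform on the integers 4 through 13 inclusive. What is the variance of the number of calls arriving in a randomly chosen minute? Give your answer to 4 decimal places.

11.1510

Per component, I: μ=7, E[X²]=59; II: μ=5, E[X²]=35; III: μ=9, E[X²]=87.6667; IV: μ=8.5, E[X²]=80.5.
E[X] = 0.25·7 + 0.25·5 + 0.25·9 + 0.25·8.5 = 7.375.
E[X²] = 0.25·59 + 0.25·35 + 0.25·87.6667 + 0.25·80.5 = 65.5417.
Var(X) = E[X²] − (E[X])² = 65.5417 − 54.3906 = 11.151.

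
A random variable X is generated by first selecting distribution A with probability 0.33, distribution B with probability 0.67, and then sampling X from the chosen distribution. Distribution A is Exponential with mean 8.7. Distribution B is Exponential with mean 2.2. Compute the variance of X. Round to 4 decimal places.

37.5620

Per component, A: μ=8.7, E[X²]=151.38; B: μ=2.2, E[X²]=9.68.
E[X] = 0.33·8.7 + 0.67·2.2 = 4.345.
E[X²] = 0.33·151.38 + 0.67·9.68 = 56.441.
Var(X) = E[X²] − (E[X])² = 56.441 − 18.879 = 37.562.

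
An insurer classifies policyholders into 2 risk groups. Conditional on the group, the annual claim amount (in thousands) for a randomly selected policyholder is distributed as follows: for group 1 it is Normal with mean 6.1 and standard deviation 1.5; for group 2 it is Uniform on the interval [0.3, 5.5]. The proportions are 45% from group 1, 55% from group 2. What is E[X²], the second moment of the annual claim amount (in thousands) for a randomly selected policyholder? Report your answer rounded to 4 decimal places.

23.6218

For each component E[X²] = Var + (mean)², giving 1: 39.46; 2: 10.6633.
Overall E[X²] = 0.45·39.46 + 0.55·10.6633 = 23.6218.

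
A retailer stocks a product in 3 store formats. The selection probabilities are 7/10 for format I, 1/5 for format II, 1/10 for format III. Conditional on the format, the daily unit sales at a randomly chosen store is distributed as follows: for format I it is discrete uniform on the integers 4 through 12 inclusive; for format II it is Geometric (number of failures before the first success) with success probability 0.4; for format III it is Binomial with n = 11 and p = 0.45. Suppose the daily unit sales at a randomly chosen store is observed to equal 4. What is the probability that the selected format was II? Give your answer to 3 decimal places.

Likelihoods P(X=4 | ·): I: 0.111111; II: 0.05184; III: 0.206017.
Posterior ∝ prior × likelihood. Numerator for II: 0.2·0.05184 = 0.010368.
Normalizing constant: 0.7·0.111111 + 0.2·0.05184 + 0.1·0.206017 = 0.108747.
P(II | observation) = 0.010368 / 0.108747 = 0.0953402.

0.095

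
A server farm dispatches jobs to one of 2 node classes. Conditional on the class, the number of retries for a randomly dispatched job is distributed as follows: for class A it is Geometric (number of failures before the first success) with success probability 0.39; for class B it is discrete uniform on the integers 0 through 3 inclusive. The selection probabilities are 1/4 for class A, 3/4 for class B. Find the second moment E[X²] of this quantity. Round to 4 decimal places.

For each component E[X²] = Var + (mean)², giving A: 6.45694; B: 3.5.
Overall E[X²] = 0.25·6.45694 + 0.75·3.5 = 4.23923.

4.2392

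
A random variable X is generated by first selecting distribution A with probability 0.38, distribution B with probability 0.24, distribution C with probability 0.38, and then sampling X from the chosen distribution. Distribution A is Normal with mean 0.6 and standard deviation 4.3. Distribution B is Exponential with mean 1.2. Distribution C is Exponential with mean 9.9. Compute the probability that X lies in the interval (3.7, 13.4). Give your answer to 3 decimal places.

Conditional on each component, P(3.7 < X < 13.4): A: 0.23402; B: 0.0457922; C: 0.429832.
By total probability, P(3.7 < X < 13.4) = 0.38·0.23402 + 0.24·0.0457922 + 0.38·0.429832 = 0.263254.

0.263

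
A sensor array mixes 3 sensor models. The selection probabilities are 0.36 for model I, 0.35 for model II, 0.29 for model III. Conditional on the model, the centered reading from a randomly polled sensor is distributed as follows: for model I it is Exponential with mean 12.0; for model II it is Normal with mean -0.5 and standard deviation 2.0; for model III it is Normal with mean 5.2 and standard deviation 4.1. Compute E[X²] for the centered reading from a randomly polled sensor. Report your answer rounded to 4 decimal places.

117.8840

For each component E[X²] = Var + (mean)², giving I: 288; II: 4.25; III: 43.85.
Overall E[X²] = 0.36·288 + 0.35·4.25 + 0.29·43.85 = 117.884.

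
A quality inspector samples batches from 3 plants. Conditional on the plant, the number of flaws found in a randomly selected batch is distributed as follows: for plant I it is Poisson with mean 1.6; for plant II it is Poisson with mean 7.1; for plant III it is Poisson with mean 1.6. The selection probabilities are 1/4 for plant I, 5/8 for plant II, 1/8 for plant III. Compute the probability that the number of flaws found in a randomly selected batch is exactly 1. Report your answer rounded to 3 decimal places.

Conditional on each plant, P(X = 1): I: 0.323034; II: 0.00585824; III: 0.323034.
By total probability, P(X = 1) = 0.25·0.323034 + 0.625·0.00585824 + 0.125·0.323034 = 0.124799.

0.125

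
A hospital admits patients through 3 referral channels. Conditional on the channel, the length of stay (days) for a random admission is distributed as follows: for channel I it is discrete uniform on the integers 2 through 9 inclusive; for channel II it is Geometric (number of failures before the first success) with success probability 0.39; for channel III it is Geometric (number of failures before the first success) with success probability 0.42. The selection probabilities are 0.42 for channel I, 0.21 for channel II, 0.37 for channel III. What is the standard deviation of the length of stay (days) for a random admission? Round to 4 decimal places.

2.8756

Per component, I: μ=5.5, E[X²]=35.5; II: μ=1.5641, E[X²]=6.45694; III: μ=1.38095, E[X²]=5.19501.
E[X] = 0.42·5.5 + 0.21·1.5641 + 0.37·1.38095 = 3.14941.
E[X²] = 0.42·35.5 + 0.21·6.45694 + 0.37·5.19501 = 18.1881.
Var(X) = E[X²] − (E[X])² = 18.1881 − 9.91881 = 8.2693.
SD(X) = √8.2693 = 2.87564.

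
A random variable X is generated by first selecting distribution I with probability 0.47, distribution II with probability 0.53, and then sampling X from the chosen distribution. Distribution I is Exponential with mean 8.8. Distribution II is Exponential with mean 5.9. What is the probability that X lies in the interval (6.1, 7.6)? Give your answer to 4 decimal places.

Conditional on each component, P(6.1 < X < 7.6): I: 0.0783566; II: 0.0798335.
By total probability, P(6.1 < X < 7.6) = 0.47·0.0783566 + 0.53·0.0798335 = 0.0791393.

0.0791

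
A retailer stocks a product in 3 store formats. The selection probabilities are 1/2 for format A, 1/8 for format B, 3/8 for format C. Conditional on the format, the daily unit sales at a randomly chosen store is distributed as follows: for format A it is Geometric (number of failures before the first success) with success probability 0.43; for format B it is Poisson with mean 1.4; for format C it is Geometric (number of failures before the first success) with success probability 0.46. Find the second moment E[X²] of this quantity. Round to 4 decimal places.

4.3137

For each component E[X²] = Var + (mean)², giving A: 4.83991; B: 3.36; C: 3.93006.
Overall E[X²] = 0.5·4.83991 + 0.125·3.36 + 0.375·3.93006 = 4.31373.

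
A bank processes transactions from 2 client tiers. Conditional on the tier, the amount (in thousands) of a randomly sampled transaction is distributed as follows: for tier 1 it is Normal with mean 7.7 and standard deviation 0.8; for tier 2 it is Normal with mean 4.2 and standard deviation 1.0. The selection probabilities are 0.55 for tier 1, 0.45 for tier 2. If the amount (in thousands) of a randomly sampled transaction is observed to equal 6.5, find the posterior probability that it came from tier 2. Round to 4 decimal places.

Likelihoods f(6.5 | ·): 1: 0.161897; 2: 0.028327.
Posterior ∝ prior × likelihood. Numerator for 2: 0.45·0.028327 = 0.0127472.
Normalizing constant: 0.55·0.161897 + 0.45·0.028327 = 0.101791.
P(2 | observation) = 0.0127472 / 0.101791 = 0.125229.

0.1252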